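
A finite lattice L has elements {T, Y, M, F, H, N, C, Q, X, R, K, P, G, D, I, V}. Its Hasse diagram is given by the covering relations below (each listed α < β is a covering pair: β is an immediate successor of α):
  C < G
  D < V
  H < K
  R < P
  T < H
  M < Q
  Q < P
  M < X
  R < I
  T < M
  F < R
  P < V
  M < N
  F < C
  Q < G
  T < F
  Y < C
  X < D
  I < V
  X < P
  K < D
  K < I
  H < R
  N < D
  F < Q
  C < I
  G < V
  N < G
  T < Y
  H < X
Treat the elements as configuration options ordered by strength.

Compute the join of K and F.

I

Common upper bounds of {K, F}: I, V.
The least among these is I.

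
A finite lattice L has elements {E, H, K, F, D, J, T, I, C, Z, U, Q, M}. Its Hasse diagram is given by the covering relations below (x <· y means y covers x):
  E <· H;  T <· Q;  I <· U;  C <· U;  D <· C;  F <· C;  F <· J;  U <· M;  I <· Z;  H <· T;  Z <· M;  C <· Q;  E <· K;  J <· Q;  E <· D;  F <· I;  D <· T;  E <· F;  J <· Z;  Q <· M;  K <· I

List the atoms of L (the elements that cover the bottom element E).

The atoms are exactly the elements that cover E: D, F, H, K.

D, F, H, K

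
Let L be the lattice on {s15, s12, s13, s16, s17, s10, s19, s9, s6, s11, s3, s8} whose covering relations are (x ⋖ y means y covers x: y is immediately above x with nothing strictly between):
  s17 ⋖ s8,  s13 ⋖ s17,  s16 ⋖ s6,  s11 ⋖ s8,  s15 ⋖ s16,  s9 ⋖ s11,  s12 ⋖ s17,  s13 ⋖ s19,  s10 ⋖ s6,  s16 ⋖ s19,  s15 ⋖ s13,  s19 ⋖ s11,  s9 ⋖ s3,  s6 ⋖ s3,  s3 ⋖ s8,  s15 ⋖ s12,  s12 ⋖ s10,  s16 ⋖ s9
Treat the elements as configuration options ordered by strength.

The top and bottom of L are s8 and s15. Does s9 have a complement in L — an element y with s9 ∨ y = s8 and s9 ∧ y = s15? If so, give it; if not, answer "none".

Need y with s9 ∨ y = s8 and s9 ∧ y = s15.
Checking each element gives: s17.

s17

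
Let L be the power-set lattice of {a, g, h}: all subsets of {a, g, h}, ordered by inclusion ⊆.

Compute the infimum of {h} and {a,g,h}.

Under ⊆, meet is intersection: {h} ∩ {a,g,h} = {h}.

{h}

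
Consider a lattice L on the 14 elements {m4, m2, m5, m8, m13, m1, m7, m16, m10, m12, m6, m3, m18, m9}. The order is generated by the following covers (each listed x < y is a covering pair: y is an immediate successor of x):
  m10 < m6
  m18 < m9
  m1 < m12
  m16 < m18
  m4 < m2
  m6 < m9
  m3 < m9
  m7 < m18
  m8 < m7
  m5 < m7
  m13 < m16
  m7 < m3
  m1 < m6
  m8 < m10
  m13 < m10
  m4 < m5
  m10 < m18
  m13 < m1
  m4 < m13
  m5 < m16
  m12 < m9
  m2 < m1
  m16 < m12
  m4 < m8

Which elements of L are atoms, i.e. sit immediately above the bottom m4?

m13, m2, m5, m8

The atoms are exactly the elements that cover m4: m13, m2, m5, m8.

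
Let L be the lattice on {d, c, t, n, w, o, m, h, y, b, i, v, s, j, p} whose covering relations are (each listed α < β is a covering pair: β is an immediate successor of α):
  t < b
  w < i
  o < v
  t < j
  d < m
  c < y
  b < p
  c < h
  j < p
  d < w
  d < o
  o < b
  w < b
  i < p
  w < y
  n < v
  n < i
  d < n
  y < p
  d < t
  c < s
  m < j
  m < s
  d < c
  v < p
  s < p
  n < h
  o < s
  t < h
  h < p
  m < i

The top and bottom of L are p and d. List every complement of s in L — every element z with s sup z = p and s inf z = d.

Need z with s ∨ z = p and s ∧ z = d.
Checking each element gives: n, t, w.

n, t, w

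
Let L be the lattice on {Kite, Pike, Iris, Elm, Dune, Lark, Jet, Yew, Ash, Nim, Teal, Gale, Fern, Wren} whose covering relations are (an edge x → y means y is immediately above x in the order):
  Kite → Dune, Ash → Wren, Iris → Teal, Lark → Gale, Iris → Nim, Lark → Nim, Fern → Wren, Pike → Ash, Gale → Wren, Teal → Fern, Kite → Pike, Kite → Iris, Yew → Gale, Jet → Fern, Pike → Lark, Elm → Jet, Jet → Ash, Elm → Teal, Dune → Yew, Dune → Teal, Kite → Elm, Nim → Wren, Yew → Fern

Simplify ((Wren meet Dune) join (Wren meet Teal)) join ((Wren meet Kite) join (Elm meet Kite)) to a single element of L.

Teal

Wren ∧ Dune = Dune
Wren ∧ Teal = Teal
Dune ∨ Teal = Teal
Wren ∧ Kite = Kite
Elm ∧ Kite = Kite
Kite ∨ Kite = Kite
Teal ∨ Kite = Teal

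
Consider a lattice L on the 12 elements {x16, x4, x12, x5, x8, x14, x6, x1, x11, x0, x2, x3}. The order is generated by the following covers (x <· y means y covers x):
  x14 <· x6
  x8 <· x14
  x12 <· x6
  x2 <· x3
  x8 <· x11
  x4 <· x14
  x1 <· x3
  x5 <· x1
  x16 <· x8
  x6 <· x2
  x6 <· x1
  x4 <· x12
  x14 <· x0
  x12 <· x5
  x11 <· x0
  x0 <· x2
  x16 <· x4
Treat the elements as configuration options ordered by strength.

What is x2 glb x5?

Common lower bounds of {x2, x5}: x12, x16, x4.
The greatest among these is x12.

x12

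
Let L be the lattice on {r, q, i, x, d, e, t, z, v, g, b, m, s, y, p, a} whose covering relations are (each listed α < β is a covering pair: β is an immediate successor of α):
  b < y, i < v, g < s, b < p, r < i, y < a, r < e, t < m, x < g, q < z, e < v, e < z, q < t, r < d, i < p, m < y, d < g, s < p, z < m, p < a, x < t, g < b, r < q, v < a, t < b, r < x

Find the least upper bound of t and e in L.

m

Common upper bounds of {t, e}: a, m, y.
The least among these is m.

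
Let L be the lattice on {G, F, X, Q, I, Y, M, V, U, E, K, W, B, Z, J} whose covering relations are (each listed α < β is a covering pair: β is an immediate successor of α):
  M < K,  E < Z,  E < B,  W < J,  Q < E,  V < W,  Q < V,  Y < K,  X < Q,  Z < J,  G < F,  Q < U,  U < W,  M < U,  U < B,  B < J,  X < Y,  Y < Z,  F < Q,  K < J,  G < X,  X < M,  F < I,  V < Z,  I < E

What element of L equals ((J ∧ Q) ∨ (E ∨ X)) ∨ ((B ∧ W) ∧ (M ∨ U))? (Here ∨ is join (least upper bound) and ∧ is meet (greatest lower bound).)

B

J ∧ Q = Q
E ∨ X = E
Q ∨ E = E
B ∧ W = U
M ∨ U = U
U ∧ U = U
E ∨ U = B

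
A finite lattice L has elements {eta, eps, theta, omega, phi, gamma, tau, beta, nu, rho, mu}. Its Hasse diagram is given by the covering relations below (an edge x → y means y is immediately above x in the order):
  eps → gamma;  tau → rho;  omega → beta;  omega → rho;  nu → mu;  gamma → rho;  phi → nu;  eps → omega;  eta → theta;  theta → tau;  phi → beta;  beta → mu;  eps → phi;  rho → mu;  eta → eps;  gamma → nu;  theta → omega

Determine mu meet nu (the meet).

nu

Common lower bounds of {mu, nu}: eps, eta, gamma, nu, phi.
The greatest among these is nu.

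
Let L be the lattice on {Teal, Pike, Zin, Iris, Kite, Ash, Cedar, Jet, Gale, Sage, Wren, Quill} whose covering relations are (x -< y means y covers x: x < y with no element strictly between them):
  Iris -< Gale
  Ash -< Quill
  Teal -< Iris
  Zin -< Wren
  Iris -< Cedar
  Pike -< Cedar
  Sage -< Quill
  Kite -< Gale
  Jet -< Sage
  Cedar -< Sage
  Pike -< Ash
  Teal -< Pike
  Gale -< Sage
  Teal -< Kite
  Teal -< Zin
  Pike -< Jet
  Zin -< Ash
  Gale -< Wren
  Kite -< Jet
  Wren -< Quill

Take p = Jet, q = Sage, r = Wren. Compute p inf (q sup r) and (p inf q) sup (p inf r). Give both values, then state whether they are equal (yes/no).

Jet; Jet; yes

q sup r = Quill, so p inf (q sup r) = Jet inf Quill = Jet.
p inf q = Jet and p inf r = Kite, so (p inf q) sup (p inf r) = Jet sup Kite = Jet.
Equal: yes.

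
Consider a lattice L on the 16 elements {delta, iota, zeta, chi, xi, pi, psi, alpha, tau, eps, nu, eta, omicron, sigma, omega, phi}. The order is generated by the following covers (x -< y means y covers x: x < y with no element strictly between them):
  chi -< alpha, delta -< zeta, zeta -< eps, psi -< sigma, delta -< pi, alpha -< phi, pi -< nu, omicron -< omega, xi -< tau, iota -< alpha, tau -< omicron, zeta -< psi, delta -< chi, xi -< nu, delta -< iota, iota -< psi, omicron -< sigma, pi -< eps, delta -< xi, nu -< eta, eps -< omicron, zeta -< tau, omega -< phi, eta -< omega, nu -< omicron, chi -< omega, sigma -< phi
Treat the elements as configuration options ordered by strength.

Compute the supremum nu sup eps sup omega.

Common upper bounds of {nu, eps, omega}: omega, phi.
The least among these is omega.

omega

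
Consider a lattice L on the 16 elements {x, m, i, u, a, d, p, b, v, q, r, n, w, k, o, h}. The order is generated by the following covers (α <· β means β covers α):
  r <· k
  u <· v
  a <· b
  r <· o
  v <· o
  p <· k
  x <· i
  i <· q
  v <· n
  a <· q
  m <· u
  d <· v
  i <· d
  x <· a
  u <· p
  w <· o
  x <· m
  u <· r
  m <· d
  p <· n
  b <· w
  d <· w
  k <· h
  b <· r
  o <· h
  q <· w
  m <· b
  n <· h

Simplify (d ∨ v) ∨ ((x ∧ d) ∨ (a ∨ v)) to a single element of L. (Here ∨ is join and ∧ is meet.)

d ∨ v = v
x ∧ d = x
a ∨ v = o
x ∨ o = o
v ∨ o = o

o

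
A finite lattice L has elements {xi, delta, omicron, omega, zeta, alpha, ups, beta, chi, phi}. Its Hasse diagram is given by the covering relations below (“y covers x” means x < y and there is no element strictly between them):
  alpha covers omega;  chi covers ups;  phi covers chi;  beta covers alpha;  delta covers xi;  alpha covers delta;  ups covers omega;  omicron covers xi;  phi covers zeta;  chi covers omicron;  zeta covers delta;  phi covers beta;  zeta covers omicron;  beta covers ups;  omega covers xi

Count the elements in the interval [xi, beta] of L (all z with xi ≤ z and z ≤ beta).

The interval [xi, beta] = {alpha, beta, delta, omega, ups, xi}, which has 6 elements.

6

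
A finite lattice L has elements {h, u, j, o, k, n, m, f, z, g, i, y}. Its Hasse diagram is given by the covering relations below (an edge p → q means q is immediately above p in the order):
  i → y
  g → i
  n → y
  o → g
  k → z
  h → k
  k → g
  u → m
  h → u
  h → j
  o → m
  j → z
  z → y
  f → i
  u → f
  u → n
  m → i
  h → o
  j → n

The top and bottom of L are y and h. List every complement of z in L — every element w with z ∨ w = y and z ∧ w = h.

Need w with z ∨ w = y and z ∧ w = h.
Checking each element gives: f, m, o, u.

f, m, o, u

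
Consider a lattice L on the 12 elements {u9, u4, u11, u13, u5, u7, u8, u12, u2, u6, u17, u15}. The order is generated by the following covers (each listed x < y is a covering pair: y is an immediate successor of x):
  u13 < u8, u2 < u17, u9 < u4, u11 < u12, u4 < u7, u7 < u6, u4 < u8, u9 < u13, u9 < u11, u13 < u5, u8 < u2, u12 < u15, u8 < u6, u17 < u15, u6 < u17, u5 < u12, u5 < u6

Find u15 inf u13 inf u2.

u13

Common lower bounds of {u15, u13, u2}: u13, u9.
The greatest among these is u13.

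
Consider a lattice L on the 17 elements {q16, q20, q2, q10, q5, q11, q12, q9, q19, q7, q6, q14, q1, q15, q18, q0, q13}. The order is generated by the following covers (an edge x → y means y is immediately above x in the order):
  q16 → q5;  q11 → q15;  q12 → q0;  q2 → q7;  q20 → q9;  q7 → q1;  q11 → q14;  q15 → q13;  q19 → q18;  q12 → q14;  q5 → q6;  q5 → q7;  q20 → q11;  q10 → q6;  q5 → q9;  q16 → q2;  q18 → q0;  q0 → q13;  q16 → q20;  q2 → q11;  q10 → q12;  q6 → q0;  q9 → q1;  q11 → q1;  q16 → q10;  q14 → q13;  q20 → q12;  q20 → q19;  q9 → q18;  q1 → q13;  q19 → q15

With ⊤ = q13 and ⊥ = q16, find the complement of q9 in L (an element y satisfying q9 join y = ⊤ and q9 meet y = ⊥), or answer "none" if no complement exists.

none

For every candidate y, either q9 ∨ y ≠ q13 or q9 ∧ y ≠ q16; no complement exists.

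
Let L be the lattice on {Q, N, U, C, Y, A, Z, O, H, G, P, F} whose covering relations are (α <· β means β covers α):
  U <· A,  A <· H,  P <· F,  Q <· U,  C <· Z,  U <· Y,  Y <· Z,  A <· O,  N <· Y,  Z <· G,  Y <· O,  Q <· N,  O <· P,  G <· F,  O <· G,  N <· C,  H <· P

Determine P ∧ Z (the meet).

Y

Common lower bounds of {P, Z}: N, Q, U, Y.
The greatest among these is Y.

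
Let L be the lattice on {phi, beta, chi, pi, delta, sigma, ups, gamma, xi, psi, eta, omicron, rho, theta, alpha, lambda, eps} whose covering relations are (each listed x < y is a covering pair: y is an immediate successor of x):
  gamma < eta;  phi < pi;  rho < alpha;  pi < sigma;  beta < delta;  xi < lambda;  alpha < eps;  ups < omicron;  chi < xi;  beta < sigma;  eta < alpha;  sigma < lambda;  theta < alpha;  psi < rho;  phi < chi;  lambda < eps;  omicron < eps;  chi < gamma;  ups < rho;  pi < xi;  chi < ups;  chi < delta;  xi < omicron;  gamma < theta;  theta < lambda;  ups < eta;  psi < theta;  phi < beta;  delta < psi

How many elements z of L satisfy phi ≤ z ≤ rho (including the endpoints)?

7

The interval [phi, rho] = {beta, chi, delta, phi, psi, rho, ups}, which has 7 elements.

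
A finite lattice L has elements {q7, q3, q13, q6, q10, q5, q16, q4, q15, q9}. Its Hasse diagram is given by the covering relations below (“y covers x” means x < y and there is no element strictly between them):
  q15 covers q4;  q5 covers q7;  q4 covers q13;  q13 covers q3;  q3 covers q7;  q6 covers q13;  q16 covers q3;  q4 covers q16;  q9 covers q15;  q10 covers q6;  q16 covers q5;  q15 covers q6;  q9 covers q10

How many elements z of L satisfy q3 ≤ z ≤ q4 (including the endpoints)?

4

The interval [q3, q4] = {q13, q16, q3, q4}, which has 4 elements.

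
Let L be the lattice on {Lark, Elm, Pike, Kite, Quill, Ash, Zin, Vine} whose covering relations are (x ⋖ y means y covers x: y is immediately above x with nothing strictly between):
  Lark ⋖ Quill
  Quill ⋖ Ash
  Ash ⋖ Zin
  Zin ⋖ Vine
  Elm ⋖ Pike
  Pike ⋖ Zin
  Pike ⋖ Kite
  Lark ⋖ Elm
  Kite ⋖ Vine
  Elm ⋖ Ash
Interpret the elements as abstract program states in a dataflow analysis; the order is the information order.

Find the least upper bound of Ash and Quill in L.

Common upper bounds of {Ash, Quill}: Ash, Vine, Zin.
The least among these is Ash.

Ash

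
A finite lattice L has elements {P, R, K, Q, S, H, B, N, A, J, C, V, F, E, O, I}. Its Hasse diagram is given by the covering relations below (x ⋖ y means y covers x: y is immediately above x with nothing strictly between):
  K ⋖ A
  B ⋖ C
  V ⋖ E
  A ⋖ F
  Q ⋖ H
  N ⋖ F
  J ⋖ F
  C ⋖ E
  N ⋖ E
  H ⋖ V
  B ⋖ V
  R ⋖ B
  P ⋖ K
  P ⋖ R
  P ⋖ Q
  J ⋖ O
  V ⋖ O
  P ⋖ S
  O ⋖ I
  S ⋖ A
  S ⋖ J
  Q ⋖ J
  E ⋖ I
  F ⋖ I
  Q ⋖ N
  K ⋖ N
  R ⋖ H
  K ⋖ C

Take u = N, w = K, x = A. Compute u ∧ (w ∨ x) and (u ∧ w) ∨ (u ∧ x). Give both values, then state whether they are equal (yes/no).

K; K; yes

w ∨ x = A, so u ∧ (w ∨ x) = N ∧ A = K.
u ∧ w = K and u ∧ x = K, so (u ∧ w) ∨ (u ∧ x) = K ∨ K = K.
Equal: yes.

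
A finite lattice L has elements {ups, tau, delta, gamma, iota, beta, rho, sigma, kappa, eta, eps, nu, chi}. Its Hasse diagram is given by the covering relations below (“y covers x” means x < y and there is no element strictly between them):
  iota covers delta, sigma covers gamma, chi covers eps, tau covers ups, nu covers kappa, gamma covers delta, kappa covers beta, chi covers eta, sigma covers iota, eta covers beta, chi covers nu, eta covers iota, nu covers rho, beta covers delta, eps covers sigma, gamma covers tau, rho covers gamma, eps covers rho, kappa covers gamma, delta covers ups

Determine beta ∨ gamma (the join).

Common upper bounds of {beta, gamma}: chi, kappa, nu.
The least among these is kappa.

kappa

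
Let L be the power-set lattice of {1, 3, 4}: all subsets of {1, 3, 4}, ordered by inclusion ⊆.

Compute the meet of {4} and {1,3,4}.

{4}

Under ⊆, meet is intersection: {4} ∩ {1,3,4} = {4}.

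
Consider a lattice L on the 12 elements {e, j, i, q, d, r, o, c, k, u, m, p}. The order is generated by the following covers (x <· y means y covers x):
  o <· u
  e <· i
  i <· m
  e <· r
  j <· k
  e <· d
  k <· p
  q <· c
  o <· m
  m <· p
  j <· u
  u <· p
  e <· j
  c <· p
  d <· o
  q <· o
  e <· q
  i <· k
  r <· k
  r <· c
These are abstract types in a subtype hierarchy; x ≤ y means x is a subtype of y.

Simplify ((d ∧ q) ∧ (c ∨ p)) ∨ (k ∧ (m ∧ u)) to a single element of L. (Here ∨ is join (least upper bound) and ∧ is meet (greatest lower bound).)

e

d ∧ q = e
c ∨ p = p
e ∧ p = e
m ∧ u = o
k ∧ o = e
e ∨ e = e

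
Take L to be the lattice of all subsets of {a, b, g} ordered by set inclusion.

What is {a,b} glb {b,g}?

Under ⊆, meet is intersection: {a,b} ∩ {b,g} = {b}.

{b}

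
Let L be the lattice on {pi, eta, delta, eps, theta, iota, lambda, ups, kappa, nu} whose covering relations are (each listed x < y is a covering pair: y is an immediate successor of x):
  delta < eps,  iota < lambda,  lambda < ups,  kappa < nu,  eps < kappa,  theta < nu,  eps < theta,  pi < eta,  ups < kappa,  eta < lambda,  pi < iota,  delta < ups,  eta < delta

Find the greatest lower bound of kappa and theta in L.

Common lower bounds of {kappa, theta}: delta, eps, eta, pi.
The greatest among these is eps.

eps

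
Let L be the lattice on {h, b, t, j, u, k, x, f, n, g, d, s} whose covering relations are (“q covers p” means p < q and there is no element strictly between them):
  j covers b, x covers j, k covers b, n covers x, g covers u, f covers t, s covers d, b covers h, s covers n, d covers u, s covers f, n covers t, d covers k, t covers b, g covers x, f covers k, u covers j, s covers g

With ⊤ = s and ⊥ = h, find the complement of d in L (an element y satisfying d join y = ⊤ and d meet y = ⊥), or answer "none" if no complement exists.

For every candidate y, either d ∨ y ≠ s or d ∧ y ≠ h; no complement exists.

none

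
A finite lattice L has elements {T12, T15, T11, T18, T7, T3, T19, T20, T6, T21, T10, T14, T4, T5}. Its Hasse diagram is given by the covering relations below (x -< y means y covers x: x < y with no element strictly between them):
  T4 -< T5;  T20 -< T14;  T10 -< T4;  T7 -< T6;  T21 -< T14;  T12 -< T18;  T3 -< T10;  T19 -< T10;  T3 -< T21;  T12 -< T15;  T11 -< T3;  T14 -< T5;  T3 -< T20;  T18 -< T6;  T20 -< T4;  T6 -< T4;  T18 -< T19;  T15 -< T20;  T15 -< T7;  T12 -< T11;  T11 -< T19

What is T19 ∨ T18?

T19

Common upper bounds of {T19, T18}: T10, T19, T4, T5.
The least among these is T19.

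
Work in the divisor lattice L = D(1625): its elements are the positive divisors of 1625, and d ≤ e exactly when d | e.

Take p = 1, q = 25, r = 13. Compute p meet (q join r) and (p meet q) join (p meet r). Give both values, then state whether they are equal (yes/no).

1; 1; yes

q join r = 325, so p meet (q join r) = 1 meet 325 = 1.
p meet q = 1 and p meet r = 1, so (p meet q) join (p meet r) = 1 join 1 = 1.
Equal: yes.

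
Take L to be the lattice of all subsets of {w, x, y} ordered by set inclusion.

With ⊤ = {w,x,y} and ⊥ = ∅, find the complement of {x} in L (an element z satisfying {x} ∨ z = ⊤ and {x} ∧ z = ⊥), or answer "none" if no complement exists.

Need z with {x} ∨ z = {w,x,y} and {x} ∧ z = ∅.
Checking each element gives: {w,y}.

{w,y}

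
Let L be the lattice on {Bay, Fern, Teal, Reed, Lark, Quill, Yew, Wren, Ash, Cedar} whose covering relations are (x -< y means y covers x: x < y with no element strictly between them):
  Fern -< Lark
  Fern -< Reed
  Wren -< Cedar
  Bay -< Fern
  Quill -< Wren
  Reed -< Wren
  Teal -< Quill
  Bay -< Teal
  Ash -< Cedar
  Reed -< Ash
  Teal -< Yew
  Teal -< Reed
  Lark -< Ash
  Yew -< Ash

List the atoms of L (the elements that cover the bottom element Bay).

Fern, Teal

The atoms are exactly the elements that cover Bay: Fern, Teal.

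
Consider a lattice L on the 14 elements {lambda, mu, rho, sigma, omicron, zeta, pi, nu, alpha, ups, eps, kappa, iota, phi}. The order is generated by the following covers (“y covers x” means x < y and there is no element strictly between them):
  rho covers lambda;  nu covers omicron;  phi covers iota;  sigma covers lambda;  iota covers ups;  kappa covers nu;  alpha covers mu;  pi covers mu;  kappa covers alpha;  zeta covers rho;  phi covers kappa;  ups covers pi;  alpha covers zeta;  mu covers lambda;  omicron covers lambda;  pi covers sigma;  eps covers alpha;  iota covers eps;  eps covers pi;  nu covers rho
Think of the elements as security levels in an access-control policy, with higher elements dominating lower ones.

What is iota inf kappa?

alpha

Common lower bounds of {iota, kappa}: alpha, lambda, mu, rho, zeta.
The greatest among these is alpha.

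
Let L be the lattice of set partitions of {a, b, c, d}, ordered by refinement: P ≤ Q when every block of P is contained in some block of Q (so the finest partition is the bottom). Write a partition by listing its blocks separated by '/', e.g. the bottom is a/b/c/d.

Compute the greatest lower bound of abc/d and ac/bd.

The meet (common refinement) of abc/d and ac/bd intersects blocks pairwise, giving ac/b/d.

ac/b/d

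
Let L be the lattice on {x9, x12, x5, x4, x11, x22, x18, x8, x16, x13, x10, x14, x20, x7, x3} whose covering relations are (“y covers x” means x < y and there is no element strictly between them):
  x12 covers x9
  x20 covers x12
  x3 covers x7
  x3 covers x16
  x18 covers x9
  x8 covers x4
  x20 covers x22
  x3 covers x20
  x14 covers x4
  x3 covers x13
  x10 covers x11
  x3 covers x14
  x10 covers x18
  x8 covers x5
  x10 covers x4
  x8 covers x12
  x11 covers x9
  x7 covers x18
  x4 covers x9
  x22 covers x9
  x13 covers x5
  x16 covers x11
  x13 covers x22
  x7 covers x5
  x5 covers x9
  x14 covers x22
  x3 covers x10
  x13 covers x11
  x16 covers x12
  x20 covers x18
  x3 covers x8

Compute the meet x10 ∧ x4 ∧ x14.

Common lower bounds of {x10, x4, x14}: x4, x9.
The greatest among these is x4.

x4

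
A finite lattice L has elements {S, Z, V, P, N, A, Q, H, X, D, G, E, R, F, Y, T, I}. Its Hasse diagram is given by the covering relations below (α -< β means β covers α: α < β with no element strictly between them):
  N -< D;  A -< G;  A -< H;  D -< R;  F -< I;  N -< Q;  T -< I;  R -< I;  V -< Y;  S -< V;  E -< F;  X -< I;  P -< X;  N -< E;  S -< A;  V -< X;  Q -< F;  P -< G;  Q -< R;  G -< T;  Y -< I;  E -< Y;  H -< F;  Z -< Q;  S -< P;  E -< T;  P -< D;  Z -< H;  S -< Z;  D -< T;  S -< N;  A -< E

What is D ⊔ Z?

R

Common upper bounds of {D, Z}: I, R.
The least among these is R.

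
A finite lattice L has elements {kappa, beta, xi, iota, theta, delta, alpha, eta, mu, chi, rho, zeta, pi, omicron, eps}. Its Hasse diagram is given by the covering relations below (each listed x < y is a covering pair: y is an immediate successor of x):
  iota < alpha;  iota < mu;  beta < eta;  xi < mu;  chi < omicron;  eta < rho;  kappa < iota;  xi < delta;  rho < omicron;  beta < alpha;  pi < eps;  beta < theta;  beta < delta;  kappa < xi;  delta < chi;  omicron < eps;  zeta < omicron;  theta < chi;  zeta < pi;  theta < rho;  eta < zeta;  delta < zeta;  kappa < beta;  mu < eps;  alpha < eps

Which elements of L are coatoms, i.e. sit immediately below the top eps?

alpha, mu, omicron, pi

The coatoms are exactly the elements covered by eps: alpha, mu, omicron, pi.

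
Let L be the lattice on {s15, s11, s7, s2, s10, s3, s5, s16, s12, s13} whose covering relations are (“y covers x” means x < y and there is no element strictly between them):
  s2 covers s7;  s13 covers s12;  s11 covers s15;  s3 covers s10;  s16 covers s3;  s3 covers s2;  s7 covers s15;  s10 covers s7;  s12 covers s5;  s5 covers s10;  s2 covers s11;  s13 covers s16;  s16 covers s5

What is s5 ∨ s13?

Common upper bounds of {s5, s13}: s13.
The least among these is s13.

s13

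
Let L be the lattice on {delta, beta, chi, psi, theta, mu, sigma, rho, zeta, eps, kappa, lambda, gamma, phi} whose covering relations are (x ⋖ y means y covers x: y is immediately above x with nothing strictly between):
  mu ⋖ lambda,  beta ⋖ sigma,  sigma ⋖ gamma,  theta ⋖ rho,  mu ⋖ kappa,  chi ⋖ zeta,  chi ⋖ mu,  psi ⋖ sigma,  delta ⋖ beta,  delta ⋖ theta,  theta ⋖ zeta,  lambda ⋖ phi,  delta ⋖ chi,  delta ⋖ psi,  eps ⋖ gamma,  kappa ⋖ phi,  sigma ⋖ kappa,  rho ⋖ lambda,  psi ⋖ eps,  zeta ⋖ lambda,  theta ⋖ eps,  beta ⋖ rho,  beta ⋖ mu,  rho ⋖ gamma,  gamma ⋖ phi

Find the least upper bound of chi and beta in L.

mu

Common upper bounds of {chi, beta}: kappa, lambda, mu, phi.
The least among these is mu.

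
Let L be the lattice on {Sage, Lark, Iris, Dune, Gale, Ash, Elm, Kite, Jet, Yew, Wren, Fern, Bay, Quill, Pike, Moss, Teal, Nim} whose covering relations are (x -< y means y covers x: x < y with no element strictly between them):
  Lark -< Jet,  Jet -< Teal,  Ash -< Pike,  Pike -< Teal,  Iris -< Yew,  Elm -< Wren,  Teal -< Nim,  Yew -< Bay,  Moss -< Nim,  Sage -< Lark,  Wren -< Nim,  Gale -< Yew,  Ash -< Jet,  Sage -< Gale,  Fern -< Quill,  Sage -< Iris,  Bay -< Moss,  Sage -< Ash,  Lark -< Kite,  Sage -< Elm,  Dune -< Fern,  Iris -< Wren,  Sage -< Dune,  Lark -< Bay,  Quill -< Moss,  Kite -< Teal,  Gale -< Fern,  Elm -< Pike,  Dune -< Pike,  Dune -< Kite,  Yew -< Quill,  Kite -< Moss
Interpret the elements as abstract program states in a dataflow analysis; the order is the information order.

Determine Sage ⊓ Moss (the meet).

Sage

Common lower bounds of {Sage, Moss}: Sage.
The greatest among these is Sage.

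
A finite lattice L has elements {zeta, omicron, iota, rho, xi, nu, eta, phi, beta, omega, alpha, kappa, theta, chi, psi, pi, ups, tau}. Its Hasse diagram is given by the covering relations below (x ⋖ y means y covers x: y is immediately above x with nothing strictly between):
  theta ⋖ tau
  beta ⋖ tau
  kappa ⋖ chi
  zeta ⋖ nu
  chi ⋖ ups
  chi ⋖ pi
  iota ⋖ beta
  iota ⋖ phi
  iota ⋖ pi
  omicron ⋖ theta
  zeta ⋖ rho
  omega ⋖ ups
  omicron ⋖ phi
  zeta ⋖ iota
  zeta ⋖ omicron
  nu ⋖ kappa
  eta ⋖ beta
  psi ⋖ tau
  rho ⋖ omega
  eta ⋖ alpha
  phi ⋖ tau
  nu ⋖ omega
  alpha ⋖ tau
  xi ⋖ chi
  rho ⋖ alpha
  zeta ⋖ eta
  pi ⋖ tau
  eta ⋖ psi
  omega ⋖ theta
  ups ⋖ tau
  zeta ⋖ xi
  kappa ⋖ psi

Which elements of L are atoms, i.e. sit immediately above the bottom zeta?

eta, iota, nu, omicron, rho, xi

The atoms are exactly the elements that cover zeta: eta, iota, nu, omicron, rho, xi.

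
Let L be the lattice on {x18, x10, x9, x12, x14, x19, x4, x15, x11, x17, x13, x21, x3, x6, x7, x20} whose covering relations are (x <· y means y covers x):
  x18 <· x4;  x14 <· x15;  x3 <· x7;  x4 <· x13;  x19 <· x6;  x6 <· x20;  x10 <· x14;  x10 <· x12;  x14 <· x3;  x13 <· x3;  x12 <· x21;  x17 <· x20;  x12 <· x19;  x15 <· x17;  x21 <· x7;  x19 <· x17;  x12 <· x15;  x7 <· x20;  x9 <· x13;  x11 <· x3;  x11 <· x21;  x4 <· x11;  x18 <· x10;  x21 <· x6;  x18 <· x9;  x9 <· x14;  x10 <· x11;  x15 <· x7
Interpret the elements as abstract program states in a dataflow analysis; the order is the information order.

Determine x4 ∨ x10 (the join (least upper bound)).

x11

Common upper bounds of {x4, x10}: x11, x20, x21, x3, x6, x7.
The least among these is x11.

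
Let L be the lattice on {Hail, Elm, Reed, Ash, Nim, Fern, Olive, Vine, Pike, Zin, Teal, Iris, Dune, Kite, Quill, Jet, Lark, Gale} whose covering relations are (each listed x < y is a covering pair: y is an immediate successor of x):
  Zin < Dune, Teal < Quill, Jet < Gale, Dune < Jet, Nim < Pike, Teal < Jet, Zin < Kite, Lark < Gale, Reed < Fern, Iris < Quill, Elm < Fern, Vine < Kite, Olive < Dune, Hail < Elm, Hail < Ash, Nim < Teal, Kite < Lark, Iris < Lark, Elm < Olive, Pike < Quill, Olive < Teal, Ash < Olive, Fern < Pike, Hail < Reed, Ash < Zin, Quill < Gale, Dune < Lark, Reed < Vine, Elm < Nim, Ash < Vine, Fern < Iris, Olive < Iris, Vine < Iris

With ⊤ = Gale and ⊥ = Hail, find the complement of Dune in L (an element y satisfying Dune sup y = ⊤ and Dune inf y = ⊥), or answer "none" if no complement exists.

none

For every candidate y, either Dune ∨ y ≠ Gale or Dune ∧ y ≠ Hail; no complement exists.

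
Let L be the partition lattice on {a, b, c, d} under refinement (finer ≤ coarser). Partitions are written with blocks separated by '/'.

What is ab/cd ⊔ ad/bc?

abcd

The join of ab/cd and ad/bc merges any blocks that overlap across the partitions, giving abcd.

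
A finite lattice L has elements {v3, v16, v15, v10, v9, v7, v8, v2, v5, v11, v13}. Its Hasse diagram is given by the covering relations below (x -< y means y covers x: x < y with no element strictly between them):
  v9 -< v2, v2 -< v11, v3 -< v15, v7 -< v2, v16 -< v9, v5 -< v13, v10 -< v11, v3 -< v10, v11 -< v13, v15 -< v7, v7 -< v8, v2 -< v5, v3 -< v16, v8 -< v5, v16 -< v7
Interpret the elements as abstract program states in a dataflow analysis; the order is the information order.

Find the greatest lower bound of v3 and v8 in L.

Common lower bounds of {v3, v8}: v3.
The greatest among these is v3.

v3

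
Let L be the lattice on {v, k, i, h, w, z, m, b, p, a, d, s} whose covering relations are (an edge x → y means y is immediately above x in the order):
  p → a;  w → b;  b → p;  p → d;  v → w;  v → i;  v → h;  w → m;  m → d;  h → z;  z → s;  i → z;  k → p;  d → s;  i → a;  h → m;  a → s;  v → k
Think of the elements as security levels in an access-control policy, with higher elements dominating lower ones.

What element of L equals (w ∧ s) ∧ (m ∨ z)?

w ∧ s = w
m ∨ z = s
w ∧ s = w

w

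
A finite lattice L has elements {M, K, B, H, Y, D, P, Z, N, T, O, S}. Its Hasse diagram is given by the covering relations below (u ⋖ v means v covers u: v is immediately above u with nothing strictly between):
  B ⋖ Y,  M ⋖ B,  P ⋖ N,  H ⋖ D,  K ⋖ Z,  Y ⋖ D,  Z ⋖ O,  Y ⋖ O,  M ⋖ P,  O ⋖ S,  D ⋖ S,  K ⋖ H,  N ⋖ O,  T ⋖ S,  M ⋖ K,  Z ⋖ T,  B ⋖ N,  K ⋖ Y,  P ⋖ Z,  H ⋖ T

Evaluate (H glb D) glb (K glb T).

H ∧ D = H
K ∧ T = K
H ∧ K = K

K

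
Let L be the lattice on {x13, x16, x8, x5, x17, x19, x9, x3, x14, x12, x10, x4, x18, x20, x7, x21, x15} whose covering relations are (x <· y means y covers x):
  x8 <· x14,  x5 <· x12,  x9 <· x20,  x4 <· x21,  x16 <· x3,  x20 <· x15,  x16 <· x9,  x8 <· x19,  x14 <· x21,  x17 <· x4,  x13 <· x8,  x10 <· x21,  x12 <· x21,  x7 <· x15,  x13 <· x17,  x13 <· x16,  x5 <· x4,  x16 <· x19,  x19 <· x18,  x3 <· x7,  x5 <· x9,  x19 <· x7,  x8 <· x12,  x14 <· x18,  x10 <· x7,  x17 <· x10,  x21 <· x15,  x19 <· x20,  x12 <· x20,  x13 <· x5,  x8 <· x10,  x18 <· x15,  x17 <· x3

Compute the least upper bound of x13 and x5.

x5

Common upper bounds of {x13, x5}: x12, x15, x20, x21, x4, x5, x9.
The least among these is x5.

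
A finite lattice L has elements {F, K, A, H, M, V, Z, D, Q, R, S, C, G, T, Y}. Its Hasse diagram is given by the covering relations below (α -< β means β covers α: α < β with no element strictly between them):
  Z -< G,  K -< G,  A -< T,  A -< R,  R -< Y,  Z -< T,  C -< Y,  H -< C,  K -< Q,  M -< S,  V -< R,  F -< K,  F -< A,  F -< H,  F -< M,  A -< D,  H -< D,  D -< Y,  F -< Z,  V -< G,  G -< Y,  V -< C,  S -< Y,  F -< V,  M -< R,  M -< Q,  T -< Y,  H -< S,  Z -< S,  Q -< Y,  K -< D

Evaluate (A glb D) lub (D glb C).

A ∧ D = A
D ∧ C = H
A ∨ H = D

D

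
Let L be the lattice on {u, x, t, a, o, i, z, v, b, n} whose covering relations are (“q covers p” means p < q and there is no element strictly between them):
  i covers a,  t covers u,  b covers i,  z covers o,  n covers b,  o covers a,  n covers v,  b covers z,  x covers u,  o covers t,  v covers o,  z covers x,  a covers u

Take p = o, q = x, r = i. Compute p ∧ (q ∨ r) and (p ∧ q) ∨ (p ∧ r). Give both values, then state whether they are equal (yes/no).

q ∨ r = b, so p ∧ (q ∨ r) = o ∧ b = o.
p ∧ q = u and p ∧ r = a, so (p ∧ q) ∨ (p ∧ r) = u ∨ a = a.
Equal: no.

o; a; no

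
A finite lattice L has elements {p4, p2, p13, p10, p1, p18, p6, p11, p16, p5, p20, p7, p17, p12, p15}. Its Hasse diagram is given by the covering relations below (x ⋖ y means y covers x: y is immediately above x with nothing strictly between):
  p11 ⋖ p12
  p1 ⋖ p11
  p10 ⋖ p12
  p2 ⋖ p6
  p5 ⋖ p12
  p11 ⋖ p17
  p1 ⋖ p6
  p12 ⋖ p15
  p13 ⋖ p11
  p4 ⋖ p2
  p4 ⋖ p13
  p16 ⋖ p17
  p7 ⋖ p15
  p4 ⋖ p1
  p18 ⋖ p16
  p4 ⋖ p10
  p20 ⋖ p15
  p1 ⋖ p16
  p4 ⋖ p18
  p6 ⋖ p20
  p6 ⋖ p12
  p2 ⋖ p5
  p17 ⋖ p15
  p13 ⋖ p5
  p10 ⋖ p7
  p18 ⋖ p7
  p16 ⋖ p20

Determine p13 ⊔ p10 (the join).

p12

Common upper bounds of {p13, p10}: p12, p15.
The least among these is p12.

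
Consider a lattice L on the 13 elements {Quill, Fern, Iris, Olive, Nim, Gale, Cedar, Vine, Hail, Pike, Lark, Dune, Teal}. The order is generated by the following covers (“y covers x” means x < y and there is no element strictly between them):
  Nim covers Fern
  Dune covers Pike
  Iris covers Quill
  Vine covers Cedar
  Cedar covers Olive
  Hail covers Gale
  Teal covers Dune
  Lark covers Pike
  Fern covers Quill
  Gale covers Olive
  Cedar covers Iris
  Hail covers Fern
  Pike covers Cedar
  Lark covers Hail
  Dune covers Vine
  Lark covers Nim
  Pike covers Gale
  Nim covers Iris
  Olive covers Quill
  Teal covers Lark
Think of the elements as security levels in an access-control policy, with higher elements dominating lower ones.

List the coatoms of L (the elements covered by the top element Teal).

The coatoms are exactly the elements covered by Teal: Dune, Lark.

Dune, Lark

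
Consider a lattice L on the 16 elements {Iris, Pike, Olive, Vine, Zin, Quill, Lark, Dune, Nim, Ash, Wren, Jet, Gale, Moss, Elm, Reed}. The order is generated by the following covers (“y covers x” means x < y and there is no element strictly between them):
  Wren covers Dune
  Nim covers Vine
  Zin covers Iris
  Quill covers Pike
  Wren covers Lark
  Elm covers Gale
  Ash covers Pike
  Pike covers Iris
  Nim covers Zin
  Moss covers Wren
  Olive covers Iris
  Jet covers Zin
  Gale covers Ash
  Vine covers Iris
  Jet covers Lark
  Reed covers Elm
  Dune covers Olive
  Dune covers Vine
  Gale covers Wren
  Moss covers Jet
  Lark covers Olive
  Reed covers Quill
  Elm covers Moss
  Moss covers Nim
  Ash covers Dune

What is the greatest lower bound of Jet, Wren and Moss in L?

Lark

Common lower bounds of {Jet, Wren, Moss}: Iris, Lark, Olive.
The greatest among these is Lark.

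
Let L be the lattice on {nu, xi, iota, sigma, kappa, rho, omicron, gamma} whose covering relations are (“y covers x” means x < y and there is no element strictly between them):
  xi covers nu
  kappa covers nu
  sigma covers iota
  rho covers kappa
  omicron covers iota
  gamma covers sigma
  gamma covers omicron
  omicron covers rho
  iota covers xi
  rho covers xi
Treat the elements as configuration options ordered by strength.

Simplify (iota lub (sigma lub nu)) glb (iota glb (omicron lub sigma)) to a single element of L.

sigma ∨ nu = sigma
iota ∨ sigma = sigma
omicron ∨ sigma = gamma
iota ∧ gamma = iota
sigma ∧ iota = iota

iota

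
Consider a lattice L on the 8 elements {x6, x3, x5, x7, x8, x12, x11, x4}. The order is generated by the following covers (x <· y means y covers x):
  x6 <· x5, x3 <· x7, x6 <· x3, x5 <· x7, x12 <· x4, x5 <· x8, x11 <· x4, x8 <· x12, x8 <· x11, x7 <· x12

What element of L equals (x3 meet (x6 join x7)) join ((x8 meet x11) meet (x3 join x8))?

x6 ∨ x7 = x7
x3 ∧ x7 = x3
x8 ∧ x11 = x8
x3 ∨ x8 = x12
x8 ∧ x12 = x8
x3 ∨ x8 = x12

x12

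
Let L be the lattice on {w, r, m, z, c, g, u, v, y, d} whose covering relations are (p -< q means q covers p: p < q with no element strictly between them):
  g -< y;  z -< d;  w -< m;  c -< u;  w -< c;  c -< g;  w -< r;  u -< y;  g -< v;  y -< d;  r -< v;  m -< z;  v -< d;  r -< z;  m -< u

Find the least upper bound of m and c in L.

Common upper bounds of {m, c}: d, u, y.
The least among these is u.

u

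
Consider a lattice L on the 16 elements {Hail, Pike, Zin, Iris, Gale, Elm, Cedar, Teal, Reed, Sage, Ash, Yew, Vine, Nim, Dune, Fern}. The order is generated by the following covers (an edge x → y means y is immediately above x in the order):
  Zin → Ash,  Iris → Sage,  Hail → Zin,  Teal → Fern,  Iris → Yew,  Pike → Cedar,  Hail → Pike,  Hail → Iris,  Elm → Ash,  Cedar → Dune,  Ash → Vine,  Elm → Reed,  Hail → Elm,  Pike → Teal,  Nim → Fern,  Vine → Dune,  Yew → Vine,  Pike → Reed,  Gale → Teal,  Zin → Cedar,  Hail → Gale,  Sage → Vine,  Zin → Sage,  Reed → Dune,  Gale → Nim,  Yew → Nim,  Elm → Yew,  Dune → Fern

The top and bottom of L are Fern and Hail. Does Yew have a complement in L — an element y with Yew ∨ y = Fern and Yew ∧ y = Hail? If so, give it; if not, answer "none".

Need y with Yew ∨ y = Fern and Yew ∧ y = Hail.
Checking each element gives: Teal.

Teal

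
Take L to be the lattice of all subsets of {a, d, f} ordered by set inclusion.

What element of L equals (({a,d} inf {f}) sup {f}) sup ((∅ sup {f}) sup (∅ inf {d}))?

{a,d} ∧ {f} = ∅
∅ ∨ {f} = {f}
∅ ∨ {f} = {f}
∅ ∧ {d} = ∅
{f} ∨ ∅ = {f}
{f} ∨ {f} = {f}

{f}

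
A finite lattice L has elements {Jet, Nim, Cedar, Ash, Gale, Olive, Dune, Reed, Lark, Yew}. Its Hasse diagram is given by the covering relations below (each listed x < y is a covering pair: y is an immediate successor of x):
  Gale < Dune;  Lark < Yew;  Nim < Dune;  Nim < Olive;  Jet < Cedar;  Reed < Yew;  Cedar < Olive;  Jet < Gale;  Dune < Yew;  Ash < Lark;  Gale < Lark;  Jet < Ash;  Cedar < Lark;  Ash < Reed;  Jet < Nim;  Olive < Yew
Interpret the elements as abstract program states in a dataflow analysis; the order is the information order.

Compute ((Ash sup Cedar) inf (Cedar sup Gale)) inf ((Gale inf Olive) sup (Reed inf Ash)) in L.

Ash ∨ Cedar = Lark
Cedar ∨ Gale = Lark
Lark ∧ Lark = Lark
Gale ∧ Olive = Jet
Reed ∧ Ash = Ash
Jet ∨ Ash = Ash
Lark ∧ Ash = Ash

Ash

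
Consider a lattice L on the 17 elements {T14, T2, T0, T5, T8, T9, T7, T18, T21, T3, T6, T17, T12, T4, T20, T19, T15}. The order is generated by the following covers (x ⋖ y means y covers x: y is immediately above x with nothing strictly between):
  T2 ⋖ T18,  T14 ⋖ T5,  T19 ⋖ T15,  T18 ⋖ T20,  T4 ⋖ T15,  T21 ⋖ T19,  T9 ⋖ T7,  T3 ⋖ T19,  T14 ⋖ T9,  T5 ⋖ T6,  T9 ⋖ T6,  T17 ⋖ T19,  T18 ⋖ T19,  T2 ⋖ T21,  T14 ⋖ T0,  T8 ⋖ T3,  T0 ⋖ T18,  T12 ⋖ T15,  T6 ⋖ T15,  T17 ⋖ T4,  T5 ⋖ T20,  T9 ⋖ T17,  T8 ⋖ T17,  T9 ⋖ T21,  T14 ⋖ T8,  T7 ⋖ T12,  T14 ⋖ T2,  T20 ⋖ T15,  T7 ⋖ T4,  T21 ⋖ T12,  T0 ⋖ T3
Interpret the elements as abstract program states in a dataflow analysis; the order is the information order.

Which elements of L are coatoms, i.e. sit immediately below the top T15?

T12, T19, T20, T4, T6

The coatoms are exactly the elements covered by T15: T12, T19, T20, T4, T6.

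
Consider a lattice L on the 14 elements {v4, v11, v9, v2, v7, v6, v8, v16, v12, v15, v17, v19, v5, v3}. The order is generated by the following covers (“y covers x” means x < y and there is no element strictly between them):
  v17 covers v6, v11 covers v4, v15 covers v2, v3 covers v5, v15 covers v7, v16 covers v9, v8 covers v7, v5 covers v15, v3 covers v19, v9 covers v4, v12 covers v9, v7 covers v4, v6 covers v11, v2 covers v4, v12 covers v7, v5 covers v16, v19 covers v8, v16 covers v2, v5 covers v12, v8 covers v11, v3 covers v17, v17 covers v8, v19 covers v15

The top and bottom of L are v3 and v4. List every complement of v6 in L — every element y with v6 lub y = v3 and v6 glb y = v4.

Need y with v6 ∨ y = v3 and v6 ∧ y = v4.
Checking each element gives: v12, v15, v16, v2, v5, v9.

v12, v15, v16, v2, v5, v9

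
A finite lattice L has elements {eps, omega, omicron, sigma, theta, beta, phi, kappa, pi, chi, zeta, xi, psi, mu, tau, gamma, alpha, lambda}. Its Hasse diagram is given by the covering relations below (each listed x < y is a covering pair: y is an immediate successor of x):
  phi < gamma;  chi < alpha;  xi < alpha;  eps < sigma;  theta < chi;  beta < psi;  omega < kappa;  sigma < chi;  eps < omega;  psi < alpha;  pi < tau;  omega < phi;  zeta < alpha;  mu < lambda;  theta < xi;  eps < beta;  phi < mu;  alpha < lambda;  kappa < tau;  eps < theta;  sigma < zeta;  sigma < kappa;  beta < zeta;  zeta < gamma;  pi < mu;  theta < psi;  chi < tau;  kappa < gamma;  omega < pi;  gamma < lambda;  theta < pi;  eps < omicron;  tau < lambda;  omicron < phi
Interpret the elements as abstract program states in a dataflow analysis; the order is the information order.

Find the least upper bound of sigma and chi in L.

chi

Common upper bounds of {sigma, chi}: alpha, chi, lambda, tau.
The least among these is chi.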